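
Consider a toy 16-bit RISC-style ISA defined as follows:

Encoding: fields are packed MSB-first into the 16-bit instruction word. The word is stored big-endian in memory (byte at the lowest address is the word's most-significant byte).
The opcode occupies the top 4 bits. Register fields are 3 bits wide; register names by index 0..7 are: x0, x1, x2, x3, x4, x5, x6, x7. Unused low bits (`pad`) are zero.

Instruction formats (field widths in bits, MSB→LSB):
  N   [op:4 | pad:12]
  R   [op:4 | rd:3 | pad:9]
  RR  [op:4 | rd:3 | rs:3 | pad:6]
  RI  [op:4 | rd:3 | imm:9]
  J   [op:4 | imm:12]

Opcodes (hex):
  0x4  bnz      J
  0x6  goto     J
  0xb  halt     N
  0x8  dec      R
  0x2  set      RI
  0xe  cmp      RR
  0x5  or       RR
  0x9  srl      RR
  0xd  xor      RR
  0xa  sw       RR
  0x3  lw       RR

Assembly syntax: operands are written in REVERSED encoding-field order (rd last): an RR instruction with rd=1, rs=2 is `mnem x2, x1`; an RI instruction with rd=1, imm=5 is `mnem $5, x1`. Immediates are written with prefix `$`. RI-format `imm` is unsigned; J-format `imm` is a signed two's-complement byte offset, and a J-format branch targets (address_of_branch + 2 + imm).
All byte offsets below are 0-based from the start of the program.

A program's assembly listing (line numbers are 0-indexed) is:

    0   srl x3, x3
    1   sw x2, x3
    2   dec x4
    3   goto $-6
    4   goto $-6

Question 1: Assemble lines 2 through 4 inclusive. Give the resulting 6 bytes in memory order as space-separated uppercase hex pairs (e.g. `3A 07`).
88 00 6F FA 6F FA

L2: dec op=0x8:4|rd=4:3|pad=0:9 ⇒ 0x8800 ⇒ big 88 00
L3: goto op=0x6:4|imm=-6:12 ⇒ 0x6ffa ⇒ big 6f fa
L4: goto op=0x6:4|imm=-6:12 ⇒ 0x6ffa ⇒ big 6f fa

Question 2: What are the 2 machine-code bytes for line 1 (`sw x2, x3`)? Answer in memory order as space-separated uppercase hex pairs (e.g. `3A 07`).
L1: sw op=0xa:4|rd=3:3|rs=2:3|pad=0:6 ⇒ 0xa680 ⇒ big a6 80

A6 80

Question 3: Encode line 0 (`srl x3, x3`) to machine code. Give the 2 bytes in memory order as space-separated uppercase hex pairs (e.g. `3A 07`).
96 C0

L0: srl op=0x9:4|rd=3:3|rs=3:3|pad=0:6 ⇒ 0x96c0 ⇒ big 96 c0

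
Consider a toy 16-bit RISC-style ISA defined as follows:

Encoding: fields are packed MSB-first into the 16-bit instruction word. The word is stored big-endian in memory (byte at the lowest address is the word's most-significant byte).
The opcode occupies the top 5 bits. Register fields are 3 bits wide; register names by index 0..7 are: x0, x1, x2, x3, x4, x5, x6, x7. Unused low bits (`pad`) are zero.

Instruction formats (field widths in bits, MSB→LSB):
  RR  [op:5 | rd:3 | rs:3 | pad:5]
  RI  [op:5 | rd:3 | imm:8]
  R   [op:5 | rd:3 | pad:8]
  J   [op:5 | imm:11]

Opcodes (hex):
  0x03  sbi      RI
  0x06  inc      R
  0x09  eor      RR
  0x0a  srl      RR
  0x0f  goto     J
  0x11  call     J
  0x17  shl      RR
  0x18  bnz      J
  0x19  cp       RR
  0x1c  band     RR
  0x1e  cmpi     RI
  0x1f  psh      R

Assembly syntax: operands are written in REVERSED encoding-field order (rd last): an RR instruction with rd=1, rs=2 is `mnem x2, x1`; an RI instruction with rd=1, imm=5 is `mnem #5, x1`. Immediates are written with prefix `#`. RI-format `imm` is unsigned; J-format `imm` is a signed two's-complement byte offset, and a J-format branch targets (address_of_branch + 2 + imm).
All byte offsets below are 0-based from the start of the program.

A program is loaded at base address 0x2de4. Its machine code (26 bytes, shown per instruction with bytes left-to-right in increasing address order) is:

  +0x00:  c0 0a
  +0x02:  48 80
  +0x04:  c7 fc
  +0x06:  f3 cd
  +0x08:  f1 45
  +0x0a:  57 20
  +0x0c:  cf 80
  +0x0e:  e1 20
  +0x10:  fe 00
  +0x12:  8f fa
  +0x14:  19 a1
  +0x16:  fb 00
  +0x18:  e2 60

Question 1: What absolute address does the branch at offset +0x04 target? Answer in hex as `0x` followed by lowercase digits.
[04] c7 fc → 0xc7fc
  op=0xc7fc>>11=0x18 ⇒ bnz (J)
  imm: (w>>0)&0x7ff=0x7fc (s11→-4) → #-4
  target = base 0x2de4 + off 0x04 + 2 + imm -4 = 0x2de6

0x2de6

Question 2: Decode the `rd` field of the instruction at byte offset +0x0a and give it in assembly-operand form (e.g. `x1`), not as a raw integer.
x7

[0a] 57 20 → 0x5720
  op=0x5720>>11=0xa ⇒ srl (RR)
  rd: (w>>8)&0x7=0x7 → x7
  rs: (w>>5)&0x7=0x1 → x1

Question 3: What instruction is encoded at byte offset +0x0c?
@+0c  big-endian(cf 80) = 0xcf80
  opcode bits[15:11]=0x19: cp/RR
  rd: (w>>8)&0x7=0x7 → x7
  rs: (w>>5)&0x7=0x4 → x4

cp x4, x7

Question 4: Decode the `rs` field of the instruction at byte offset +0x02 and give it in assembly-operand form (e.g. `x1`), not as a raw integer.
x4

+0x02: 48 80 ⇒ word 0x4880 (big)
  opcode bits[15:11]=0x9: eor/RR
  [10:8] rd=0 = x0
  [7:5] rs=4 = x4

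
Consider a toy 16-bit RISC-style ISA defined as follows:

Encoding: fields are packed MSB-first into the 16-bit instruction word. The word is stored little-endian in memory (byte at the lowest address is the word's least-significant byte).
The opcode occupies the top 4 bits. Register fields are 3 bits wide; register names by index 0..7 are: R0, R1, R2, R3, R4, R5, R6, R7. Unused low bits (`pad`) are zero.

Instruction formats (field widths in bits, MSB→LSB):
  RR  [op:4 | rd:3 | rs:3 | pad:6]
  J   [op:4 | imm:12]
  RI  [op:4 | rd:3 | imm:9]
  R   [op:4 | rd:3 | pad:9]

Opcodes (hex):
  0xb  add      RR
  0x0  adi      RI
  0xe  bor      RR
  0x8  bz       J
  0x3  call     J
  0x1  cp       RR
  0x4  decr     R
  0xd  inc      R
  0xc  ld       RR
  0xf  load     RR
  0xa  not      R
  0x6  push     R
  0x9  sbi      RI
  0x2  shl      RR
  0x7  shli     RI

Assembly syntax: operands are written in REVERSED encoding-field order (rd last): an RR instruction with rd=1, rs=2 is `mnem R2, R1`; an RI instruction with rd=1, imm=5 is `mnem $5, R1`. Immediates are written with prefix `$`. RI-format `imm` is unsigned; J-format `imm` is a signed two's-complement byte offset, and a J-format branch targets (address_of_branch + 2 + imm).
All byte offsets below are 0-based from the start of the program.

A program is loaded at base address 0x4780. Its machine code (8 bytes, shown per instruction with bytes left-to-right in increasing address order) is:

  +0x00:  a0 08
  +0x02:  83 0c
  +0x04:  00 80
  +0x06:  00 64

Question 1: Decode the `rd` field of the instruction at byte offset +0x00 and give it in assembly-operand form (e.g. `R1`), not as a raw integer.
+0x00: a0 08 ⇒ word 0x08a0 (little)
  top 4b → 0x0 → adi [RI]
  [11:9] rd=4 = R4
  [8:0] imm=160 = $160

R4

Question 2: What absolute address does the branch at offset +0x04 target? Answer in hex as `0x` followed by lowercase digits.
+0x04: 00 80 ⇒ word 0x8000 (little)
  top 4b → 0x8 → bz [J]
  imm@[11:0]=0x0 ⇒ $0
  target = base 0x4780 + off 0x04 + 2 + imm 0 = 0x4786

0x4786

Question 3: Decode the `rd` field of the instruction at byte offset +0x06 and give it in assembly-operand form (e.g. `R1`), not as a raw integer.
off 0x06: read 00 64 as little → 0x6400
  op=0x6400>>12=0x6 ⇒ push (R)
  rd@[11:9]=0x2 ⇒ R2

R2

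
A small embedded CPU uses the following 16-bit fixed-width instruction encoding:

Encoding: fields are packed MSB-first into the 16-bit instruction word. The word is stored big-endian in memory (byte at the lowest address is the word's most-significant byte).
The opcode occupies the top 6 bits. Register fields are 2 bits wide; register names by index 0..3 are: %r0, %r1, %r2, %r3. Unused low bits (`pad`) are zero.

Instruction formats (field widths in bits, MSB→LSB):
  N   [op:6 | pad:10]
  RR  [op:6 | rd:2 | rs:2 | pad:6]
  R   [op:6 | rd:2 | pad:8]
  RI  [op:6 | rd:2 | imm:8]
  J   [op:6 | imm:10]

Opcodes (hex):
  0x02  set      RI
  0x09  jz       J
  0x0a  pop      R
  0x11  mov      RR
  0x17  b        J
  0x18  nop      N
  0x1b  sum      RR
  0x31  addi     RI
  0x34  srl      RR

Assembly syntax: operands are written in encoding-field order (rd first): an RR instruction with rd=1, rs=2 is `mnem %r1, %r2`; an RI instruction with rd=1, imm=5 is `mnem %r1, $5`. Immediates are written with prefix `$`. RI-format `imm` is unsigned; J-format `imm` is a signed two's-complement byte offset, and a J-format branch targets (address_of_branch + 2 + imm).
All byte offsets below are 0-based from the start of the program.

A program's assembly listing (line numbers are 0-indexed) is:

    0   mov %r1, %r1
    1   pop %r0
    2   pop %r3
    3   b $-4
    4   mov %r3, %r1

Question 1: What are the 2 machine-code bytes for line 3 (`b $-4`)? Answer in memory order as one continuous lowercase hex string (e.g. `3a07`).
L3: b op=0x17:6|imm=-4:10 ⇒ 0x5ffc ⇒ big 5f fc

5ffc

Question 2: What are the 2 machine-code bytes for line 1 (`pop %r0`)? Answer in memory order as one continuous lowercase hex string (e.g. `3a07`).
L1: pop op=0xa:6|rd=0:2|pad=0:8 ⇒ 0x2800 ⇒ big 28 00

2800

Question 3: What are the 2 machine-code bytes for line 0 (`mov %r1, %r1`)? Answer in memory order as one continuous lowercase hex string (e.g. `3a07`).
4540

line 0 (mov): pack op=0x11:6|rd=1:2|rs=1:2|pad=0:6 = 0x4540; big→ 45 40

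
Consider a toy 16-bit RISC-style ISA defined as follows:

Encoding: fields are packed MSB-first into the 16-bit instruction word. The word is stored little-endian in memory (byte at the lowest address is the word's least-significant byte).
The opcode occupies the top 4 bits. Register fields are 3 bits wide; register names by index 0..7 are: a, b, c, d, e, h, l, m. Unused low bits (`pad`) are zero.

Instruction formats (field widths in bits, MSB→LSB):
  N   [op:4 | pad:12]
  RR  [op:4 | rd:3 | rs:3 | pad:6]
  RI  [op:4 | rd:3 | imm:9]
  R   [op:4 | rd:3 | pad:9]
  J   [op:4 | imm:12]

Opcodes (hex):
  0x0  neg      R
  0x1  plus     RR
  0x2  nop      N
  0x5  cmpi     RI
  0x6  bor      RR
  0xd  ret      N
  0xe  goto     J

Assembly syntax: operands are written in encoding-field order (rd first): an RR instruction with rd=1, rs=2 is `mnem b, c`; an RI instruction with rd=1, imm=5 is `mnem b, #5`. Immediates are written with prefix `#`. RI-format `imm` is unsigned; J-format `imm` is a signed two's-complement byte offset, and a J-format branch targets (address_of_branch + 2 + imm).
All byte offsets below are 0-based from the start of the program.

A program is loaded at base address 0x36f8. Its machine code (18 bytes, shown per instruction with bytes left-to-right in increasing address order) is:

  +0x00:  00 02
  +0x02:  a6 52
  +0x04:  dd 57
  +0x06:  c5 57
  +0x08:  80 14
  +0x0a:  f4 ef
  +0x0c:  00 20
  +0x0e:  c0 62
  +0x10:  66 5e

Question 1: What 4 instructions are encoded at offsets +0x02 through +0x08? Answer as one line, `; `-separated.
off 0x02: read a6 52 as little → 0x52a6
  op=0x52a6>>12=0x5 ⇒ cmpi (RI)
  rd@[11:9]=0x1 ⇒ b
  imm@[8:0]=0xa6 ⇒ #166
off 0x04: read dd 57 as little → 0x57dd
  op=0x57dd>>12=0x5 ⇒ cmpi (RI)
  rd@[11:9]=0x3 ⇒ d
  imm@[8:0]=0x1dd ⇒ #477
off 0x06: read c5 57 as little → 0x57c5
  op=0x57c5>>12=0x5 ⇒ cmpi (RI)
  rd@[11:9]=0x3 ⇒ d
  imm@[8:0]=0x1c5 ⇒ #453
off 0x08: read 80 14 as little → 0x1480
  op=0x1480>>12=0x1 ⇒ plus (RR)
  rd@[11:9]=0x2 ⇒ c
  rs@[8:6]=0x2 ⇒ c

cmpi b, #166; cmpi d, #477; cmpi d, #453; plus c, c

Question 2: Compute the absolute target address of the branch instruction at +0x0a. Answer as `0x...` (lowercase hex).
0x36f8

@+0a  little-endian(f4 ef) = 0xeff4
  op=0xeff4>>12=0xe ⇒ goto (J)
  imm: (w>>0)&0xfff=0xff4 (s12→-12) → #-12
  target = base 0x36f8 + off 0x0a + 2 + imm -12 = 0x36f8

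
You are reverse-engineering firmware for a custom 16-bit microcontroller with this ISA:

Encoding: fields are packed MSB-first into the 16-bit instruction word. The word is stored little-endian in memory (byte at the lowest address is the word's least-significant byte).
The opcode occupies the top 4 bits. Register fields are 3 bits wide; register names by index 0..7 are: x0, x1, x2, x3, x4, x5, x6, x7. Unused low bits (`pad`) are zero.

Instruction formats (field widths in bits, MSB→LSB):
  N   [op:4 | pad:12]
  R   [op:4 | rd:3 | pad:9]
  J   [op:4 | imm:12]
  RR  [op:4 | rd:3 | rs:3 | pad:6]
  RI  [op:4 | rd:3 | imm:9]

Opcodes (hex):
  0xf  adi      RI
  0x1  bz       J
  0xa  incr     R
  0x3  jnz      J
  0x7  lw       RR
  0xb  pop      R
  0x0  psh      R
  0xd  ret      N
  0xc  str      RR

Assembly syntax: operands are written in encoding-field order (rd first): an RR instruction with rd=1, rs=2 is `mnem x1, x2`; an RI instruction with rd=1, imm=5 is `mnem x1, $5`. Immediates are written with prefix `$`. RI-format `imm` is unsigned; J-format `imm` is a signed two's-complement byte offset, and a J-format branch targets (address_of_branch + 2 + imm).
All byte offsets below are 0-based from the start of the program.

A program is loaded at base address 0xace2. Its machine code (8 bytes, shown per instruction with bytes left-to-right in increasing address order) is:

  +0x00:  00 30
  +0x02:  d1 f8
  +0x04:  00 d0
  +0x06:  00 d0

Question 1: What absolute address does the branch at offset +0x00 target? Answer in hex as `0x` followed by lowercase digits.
+0x00: 00 30 ⇒ word 0x3000 (little)
  opcode bits[15:12]=0x3: jnz/J
  imm: (w>>0)&0xfff=0x0 → $0
  target = base 0xace2 + off 0x00 + 2 + imm 0 = 0xace4

0xace4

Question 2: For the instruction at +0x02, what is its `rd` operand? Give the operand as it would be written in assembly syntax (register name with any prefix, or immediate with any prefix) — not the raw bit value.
[02] d1 f8 → 0xf8d1
  opcode bits[15:12]=0xf: adi/RI
  [11:9] rd=4 = x4
  [8:0] imm=209 = $209

x4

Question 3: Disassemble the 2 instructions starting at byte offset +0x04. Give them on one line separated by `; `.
off 0x04: read 00 d0 as little → 0xd000
  opcode bits[15:12]=0xd: ret/N
off 0x06: read 00 d0 as little → 0xd000
  opcode bits[15:12]=0xd: ret/N

ret; ret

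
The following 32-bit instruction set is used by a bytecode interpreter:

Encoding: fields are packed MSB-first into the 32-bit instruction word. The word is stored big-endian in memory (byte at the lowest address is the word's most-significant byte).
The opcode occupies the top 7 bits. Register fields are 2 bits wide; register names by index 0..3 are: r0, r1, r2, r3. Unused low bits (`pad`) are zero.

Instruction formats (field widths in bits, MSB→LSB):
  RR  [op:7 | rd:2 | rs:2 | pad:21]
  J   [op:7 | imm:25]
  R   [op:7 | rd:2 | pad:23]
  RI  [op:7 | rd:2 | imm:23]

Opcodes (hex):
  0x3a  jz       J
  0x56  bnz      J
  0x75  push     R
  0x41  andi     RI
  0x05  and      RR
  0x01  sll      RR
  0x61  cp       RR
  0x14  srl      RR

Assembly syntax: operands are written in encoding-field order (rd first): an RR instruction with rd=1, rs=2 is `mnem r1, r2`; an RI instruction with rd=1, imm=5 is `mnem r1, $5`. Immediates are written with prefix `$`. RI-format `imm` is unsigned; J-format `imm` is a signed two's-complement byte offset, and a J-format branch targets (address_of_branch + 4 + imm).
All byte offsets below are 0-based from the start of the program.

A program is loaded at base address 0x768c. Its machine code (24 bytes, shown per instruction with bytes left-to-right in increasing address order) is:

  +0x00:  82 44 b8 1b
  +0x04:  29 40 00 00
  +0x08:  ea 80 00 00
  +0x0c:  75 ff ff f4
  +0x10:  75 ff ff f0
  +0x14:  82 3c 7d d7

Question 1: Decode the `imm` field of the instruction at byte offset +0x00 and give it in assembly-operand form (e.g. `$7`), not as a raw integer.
@+00  big-endian(82 44 b8 1b) = 0x8244b81b
  top 7b → 0x41 → andi [RI]
  [24:23] rd=0 = r0
  [22:0] imm=4503579 = $4503579

$4503579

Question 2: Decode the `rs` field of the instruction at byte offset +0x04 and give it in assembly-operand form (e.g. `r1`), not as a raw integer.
r2

[04] 29 40 00 00 → 0x29400000
  opcode bits[31:25]=0x14: srl/RR
  rd@[24:23]=0x2 ⇒ r2
  rs@[22:21]=0x2 ⇒ r2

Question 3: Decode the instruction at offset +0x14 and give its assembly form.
off 0x14: read 82 3c 7d d7 as big → 0x823c7dd7
  opcode bits[31:25]=0x41: andi/RI
  [24:23] rd=0 = r0
  [22:0] imm=3964375 = $3964375

andi r0, $3964375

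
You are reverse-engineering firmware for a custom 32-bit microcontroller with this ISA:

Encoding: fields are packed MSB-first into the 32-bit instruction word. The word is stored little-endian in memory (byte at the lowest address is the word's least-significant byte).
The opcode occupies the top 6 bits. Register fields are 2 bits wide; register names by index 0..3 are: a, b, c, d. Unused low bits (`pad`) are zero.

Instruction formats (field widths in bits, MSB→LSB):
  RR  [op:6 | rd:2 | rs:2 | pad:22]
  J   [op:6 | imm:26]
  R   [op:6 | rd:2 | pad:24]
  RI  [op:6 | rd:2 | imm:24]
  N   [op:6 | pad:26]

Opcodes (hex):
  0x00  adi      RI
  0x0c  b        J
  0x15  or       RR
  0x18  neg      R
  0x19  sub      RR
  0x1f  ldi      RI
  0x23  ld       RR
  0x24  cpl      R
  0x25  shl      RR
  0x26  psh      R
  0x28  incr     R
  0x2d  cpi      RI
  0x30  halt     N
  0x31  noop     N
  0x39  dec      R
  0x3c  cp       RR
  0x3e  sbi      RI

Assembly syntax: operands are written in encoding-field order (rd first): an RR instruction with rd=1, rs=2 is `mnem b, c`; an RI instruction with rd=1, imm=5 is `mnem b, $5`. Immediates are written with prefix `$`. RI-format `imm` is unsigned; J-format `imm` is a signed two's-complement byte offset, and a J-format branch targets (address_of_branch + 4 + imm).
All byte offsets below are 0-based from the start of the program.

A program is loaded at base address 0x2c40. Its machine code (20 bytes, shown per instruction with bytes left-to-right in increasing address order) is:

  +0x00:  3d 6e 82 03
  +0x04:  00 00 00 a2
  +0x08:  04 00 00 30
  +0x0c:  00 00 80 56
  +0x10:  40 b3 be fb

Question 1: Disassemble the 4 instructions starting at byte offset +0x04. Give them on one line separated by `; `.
@+04  little-endian(00 00 00 a2) = 0xa2000000
  op=0xa2000000>>26=0x28 ⇒ incr (R)
  rd: (w>>24)&0x3=0x2 → c
@+08  little-endian(04 00 00 30) = 0x30000004
  op=0x30000004>>26=0xc ⇒ b (J)
  imm: (w>>0)&0x3ffffff=0x4 → $4
@+0c  little-endian(00 00 80 56) = 0x56800000
  op=0x56800000>>26=0x15 ⇒ or (RR)
  rd: (w>>24)&0x3=0x2 → c
  rs: (w>>22)&0x3=0x2 → c
@+10  little-endian(40 b3 be fb) = 0xfbbeb340
  op=0xfbbeb340>>26=0x3e ⇒ sbi (RI)
  rd: (w>>24)&0x3=0x3 → d
  imm: (w>>0)&0xffffff=0xbeb340 → $12497728

incr c; b $4; or c, c; sbi d, $12497728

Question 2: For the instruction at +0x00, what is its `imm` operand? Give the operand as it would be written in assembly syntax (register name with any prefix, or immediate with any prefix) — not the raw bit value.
+0x00: 3d 6e 82 03 ⇒ word 0x03826e3d (little)
  top 6b → 0x0 → adi [RI]
  [25:24] rd=3 = d
  [23:0] imm=8547901 = $8547901

$8547901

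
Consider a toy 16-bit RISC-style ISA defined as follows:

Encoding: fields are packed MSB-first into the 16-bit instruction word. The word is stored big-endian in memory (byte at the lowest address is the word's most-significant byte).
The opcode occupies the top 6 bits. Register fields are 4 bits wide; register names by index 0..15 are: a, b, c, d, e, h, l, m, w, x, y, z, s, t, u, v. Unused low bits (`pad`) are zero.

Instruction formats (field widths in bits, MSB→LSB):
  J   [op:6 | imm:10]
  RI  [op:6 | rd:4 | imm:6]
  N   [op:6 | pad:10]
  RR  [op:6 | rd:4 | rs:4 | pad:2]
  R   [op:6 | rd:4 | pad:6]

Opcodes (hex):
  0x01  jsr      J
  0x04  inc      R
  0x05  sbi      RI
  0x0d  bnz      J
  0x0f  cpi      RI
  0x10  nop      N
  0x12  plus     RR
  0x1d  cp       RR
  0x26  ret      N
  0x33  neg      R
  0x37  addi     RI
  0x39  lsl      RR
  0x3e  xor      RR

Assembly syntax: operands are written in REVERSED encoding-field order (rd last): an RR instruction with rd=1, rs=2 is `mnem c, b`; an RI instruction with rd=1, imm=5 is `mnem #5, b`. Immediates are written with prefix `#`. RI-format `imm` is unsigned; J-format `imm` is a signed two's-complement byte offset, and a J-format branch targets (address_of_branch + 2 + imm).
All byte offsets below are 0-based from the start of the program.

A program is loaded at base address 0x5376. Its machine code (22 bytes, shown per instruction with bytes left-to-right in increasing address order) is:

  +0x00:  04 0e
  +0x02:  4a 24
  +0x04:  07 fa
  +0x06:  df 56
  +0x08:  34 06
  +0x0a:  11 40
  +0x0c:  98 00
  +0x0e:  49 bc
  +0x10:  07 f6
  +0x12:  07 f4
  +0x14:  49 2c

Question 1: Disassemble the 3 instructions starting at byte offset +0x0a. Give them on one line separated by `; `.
inc h; ret; plus v, l

@+0a  big-endian(11 40) = 0x1140
  op=0x1140>>10=0x4 ⇒ inc (R)
  rd@[9:6]=0x5 ⇒ h
@+0c  big-endian(98 00) = 0x9800
  op=0x9800>>10=0x26 ⇒ ret (N)
@+0e  big-endian(49 bc) = 0x49bc
  op=0x49bc>>10=0x12 ⇒ plus (RR)
  rd@[9:6]=0x6 ⇒ l
  rs@[5:2]=0xf ⇒ v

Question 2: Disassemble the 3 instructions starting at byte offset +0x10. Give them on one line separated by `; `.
@+10  big-endian(07 f6) = 0x07f6
  op=0x07f6>>10=0x1 ⇒ jsr (J)
  imm: (w>>0)&0x3ff=0x3f6 (s10→-10) → #-10
@+12  big-endian(07 f4) = 0x07f4
  op=0x07f4>>10=0x1 ⇒ jsr (J)
  imm: (w>>0)&0x3ff=0x3f4 (s10→-12) → #-12
@+14  big-endian(49 2c) = 0x492c
  op=0x492c>>10=0x12 ⇒ plus (RR)
  rd: (w>>6)&0xf=0x4 → e
  rs: (w>>2)&0xf=0xb → z

jsr #-10; jsr #-12; plus z, e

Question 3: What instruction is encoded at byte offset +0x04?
+0x04: 07 fa ⇒ word 0x07fa (big)
  top 6b → 0x1 → jsr [J]
  imm: (w>>0)&0x3ff=0x3fa (s10→-6) → #-6

jsr #-6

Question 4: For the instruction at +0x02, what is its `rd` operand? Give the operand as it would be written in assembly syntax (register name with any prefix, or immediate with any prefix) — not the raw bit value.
off 0x02: read 4a 24 as big → 0x4a24
  op=0x4a24>>10=0x12 ⇒ plus (RR)
  rd: (w>>6)&0xf=0x8 → w
  rs: (w>>2)&0xf=0x9 → x

w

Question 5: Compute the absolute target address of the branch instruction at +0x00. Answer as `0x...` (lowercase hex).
0x5386

+0x00: 04 0e ⇒ word 0x040e (big)
  opcode bits[15:10]=0x1: jsr/J
  [9:0] imm=14 = #14
  target = base 0x5376 + off 0x00 + 2 + imm 14 = 0x5386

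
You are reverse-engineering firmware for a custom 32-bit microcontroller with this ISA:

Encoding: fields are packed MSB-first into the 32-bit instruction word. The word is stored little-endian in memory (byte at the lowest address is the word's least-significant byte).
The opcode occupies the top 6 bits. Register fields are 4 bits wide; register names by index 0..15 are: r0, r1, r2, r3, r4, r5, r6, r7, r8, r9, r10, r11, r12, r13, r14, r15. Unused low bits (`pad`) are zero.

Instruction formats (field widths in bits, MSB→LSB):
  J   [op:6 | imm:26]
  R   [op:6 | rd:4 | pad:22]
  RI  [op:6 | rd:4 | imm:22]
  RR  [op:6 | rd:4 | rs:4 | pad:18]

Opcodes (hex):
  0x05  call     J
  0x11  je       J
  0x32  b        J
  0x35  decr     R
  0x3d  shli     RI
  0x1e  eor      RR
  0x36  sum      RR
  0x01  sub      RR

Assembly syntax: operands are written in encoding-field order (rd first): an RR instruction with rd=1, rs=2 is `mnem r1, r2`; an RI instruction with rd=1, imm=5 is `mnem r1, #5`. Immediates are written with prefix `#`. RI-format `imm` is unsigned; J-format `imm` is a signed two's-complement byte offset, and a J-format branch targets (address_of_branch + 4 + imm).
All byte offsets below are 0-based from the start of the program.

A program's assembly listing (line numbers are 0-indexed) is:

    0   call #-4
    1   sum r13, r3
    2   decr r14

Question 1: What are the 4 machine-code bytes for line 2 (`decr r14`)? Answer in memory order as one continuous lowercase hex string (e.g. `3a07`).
line 2 (decr): pack op=0x35:6|rd=14:4|pad=0:22 = 0xd7800000; little→ 00 00 80 d7

000080d7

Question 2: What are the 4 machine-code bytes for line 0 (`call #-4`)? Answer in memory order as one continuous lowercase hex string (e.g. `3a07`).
fcffff17

line 0 (call): pack op=0x5:6|imm=-4:26 = 0x17fffffc; little→ fc ff ff 17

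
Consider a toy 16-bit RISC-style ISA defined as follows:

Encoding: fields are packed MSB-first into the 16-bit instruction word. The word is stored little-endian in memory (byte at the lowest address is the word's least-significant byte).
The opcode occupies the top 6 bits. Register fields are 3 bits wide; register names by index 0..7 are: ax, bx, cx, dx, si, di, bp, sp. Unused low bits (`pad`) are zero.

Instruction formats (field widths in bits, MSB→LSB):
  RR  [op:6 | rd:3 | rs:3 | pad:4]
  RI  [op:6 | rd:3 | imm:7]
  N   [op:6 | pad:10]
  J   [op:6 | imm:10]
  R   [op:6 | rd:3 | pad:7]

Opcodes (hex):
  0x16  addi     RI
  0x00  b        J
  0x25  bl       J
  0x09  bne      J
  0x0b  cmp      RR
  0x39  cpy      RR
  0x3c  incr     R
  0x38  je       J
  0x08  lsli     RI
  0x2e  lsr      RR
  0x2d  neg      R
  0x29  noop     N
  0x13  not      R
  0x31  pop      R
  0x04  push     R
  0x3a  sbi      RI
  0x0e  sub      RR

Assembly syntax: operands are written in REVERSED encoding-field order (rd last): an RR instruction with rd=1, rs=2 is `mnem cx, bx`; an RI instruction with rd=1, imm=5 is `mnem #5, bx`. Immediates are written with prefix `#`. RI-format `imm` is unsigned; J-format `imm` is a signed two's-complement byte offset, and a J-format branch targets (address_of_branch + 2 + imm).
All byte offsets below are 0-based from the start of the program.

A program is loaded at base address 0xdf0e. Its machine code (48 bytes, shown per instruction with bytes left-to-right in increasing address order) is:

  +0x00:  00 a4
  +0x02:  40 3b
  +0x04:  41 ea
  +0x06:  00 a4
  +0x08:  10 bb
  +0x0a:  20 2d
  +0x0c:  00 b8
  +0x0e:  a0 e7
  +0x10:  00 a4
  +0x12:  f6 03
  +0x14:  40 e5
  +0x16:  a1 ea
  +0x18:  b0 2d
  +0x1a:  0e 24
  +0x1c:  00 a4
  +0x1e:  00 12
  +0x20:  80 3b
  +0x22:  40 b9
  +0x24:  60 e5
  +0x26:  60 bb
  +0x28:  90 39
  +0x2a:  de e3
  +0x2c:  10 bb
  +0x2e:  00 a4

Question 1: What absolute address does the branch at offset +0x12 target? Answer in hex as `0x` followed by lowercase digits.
0xdf18

+0x12: f6 03 ⇒ word 0x03f6 (little)
  opcode bits[15:10]=0x0: b/J
  imm@[9:0]=0x3f6 (s10→-10) ⇒ #-10
  target = base 0xdf0e + off 0x12 + 2 + imm -10 = 0xdf18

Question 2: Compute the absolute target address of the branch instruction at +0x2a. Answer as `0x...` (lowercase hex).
0xdf18

off 0x2a: read de e3 as little → 0xe3de
  op=0xe3de>>10=0x38 ⇒ je (J)
  imm: (w>>0)&0x3ff=0x3de (s10→-34) → #-34
  target = base 0xdf0e + off 0x2a + 2 + imm -34 = 0xdf18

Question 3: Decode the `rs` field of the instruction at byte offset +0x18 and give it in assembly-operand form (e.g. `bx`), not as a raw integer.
dx

off 0x18: read b0 2d as little → 0x2db0
  opcode bits[15:10]=0xb: cmp/RR
  rd: (w>>7)&0x7=0x3 → dx
  rs: (w>>4)&0x7=0x3 → dx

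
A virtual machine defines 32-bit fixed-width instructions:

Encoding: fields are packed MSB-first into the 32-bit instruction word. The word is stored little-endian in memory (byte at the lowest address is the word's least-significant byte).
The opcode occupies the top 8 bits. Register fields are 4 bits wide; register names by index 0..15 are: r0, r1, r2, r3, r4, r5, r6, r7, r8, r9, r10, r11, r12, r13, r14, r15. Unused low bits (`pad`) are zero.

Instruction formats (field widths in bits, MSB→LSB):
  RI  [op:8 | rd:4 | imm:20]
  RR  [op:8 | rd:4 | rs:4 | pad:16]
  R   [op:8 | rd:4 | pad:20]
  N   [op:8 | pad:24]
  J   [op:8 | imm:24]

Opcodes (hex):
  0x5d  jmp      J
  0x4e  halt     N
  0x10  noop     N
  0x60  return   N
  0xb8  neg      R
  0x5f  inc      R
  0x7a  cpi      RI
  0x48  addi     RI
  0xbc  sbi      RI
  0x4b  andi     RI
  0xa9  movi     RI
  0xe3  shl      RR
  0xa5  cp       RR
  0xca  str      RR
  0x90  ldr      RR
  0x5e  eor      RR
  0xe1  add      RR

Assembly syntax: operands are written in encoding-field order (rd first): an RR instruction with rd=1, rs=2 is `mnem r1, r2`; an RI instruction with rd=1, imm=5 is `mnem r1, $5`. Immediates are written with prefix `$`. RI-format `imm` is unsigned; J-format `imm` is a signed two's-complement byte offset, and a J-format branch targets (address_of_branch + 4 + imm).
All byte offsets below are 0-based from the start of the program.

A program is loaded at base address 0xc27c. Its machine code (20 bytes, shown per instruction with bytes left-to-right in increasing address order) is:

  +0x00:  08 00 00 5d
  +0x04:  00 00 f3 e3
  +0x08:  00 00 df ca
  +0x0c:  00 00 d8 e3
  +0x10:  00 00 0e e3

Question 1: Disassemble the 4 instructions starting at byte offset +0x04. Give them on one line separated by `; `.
@+04  little-endian(00 00 f3 e3) = 0xe3f30000
  op=0xe3f30000>>24=0xe3 ⇒ shl (RR)
  rd: (w>>20)&0xf=0xf → r15
  rs: (w>>16)&0xf=0x3 → r3
@+08  little-endian(00 00 df ca) = 0xcadf0000
  op=0xcadf0000>>24=0xca ⇒ str (RR)
  rd: (w>>20)&0xf=0xd → r13
  rs: (w>>16)&0xf=0xf → r15
@+0c  little-endian(00 00 d8 e3) = 0xe3d80000
  op=0xe3d80000>>24=0xe3 ⇒ shl (RR)
  rd: (w>>20)&0xf=0xd → r13
  rs: (w>>16)&0xf=0x8 → r8
@+10  little-endian(00 00 0e e3) = 0xe30e0000
  op=0xe30e0000>>24=0xe3 ⇒ shl (RR)
  rd: (w>>20)&0xf=0x0 → r0
  rs: (w>>16)&0xf=0xe → r14

shl r15, r3; str r13, r15; shl r13, r8; shl r0, r14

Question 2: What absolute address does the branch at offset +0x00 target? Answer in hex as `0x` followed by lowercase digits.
0xc288

@+00  little-endian(08 00 00 5d) = 0x5d000008
  opcode bits[31:24]=0x5d: jmp/J
  imm@[23:0]=0x8 ⇒ $8
  target = base 0xc27c + off 0x00 + 4 + imm 8 = 0xc288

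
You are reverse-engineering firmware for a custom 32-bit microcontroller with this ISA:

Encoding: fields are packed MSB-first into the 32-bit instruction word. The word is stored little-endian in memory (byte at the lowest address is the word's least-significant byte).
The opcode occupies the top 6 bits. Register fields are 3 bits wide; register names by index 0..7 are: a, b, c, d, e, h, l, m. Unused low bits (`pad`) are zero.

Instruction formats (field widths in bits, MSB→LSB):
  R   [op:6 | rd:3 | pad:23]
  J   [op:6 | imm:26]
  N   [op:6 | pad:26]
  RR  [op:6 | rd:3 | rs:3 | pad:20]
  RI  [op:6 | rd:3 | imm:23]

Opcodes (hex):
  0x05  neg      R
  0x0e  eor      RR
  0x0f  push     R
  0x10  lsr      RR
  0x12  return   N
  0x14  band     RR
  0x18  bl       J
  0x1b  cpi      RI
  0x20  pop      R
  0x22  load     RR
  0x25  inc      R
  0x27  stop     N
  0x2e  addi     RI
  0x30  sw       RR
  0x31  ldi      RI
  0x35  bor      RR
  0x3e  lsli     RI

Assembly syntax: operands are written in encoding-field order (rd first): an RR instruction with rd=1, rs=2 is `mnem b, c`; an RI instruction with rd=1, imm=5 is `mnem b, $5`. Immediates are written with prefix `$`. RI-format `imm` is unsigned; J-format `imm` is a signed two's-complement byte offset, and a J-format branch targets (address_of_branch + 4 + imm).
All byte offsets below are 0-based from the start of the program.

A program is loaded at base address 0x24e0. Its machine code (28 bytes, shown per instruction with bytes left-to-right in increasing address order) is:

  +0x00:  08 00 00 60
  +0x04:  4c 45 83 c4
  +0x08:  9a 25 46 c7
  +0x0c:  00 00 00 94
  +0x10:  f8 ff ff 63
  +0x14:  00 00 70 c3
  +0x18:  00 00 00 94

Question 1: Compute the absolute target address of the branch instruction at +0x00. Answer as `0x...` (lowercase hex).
off 0x00: read 08 00 00 60 as little → 0x60000008
  top 6b → 0x18 → bl [J]
  imm: (w>>0)&0x3ffffff=0x8 → $8
  target = base 0x24e0 + off 0x00 + 4 + imm 8 = 0x24ec

0x24ec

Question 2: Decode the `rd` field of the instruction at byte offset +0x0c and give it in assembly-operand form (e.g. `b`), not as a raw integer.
off 0x0c: read 00 00 00 94 as little → 0x94000000
  op=0x94000000>>26=0x25 ⇒ inc (R)
  rd: (w>>23)&0x7=0x0 → a

a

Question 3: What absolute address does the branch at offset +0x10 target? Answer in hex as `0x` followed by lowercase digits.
0x24ec

off 0x10: read f8 ff ff 63 as little → 0x63fffff8
  opcode bits[31:26]=0x18: bl/J
  imm@[25:0]=0x3fffff8 (s26→-8) ⇒ $-8
  target = base 0x24e0 + off 0x10 + 4 + imm -8 = 0x24ec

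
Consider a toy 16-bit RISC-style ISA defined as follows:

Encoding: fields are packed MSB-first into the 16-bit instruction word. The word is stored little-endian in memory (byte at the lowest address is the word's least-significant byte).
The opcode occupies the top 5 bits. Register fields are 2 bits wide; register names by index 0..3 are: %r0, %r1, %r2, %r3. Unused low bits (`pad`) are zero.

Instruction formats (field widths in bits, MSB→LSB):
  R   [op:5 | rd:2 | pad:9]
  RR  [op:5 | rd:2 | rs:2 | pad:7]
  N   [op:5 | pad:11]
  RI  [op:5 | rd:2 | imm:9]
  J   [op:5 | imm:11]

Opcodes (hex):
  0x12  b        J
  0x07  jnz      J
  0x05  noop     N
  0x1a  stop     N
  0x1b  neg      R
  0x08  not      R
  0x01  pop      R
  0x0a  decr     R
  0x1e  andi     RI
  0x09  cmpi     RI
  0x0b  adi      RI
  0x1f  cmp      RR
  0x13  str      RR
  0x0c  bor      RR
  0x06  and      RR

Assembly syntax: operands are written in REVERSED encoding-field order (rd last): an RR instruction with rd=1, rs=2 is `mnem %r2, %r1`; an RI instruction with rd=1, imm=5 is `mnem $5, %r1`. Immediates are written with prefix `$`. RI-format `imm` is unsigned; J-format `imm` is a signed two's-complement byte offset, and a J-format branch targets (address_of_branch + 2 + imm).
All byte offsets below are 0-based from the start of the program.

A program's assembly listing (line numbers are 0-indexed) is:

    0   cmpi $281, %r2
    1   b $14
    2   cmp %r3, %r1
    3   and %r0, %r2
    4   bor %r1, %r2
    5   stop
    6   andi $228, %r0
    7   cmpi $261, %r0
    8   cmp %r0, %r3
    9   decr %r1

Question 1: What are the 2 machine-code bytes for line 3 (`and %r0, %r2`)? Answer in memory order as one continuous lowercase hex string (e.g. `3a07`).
L3: and op=0x6:5|rd=2:2|rs=0:2|pad=0:7 ⇒ 0x3400 ⇒ little 00 34

0034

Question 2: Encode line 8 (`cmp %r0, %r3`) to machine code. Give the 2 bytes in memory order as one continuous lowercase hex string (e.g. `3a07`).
00fe

L8: cmp op=0x1f:5|rd=3:2|rs=0:2|pad=0:7 ⇒ 0xfe00 ⇒ little 00 fe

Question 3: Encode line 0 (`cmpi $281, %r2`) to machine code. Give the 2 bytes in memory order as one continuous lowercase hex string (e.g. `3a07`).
0. cmpi fields op=0x9:5|rd=2:2|imm=281:9 → word 4d19h → 19 4d

194d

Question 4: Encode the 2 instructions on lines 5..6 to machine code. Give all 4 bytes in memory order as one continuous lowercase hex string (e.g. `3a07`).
5. stop fields op=0x1a:5|pad=0:11 → word d000h → 00 d0
6. andi fields op=0x1e:5|rd=0:2|imm=228:9 → word f0e4h → e4 f0

00d0e4f0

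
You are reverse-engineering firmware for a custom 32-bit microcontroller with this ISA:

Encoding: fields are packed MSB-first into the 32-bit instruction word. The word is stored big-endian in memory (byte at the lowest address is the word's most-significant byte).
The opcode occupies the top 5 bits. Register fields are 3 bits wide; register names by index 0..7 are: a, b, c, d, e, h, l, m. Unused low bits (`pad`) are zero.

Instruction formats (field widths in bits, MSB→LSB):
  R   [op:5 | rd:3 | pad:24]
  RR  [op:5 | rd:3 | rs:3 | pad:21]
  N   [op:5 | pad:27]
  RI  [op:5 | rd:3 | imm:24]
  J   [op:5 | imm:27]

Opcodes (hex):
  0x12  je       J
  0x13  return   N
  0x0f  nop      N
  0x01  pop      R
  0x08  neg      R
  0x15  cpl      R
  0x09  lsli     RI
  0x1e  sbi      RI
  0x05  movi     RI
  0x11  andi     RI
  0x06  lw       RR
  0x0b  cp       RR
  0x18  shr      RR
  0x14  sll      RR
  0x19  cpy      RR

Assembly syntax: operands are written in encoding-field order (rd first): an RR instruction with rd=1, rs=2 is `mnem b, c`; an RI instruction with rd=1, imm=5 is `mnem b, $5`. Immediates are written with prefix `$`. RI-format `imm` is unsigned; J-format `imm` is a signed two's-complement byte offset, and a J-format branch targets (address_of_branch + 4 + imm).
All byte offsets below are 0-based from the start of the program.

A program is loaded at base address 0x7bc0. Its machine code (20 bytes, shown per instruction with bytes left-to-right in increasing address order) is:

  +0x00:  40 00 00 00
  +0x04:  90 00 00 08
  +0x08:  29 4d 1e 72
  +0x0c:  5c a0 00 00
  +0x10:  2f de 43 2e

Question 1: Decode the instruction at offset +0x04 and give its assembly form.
je $8

@+04  big-endian(90 00 00 08) = 0x90000008
  op=0x90000008>>27=0x12 ⇒ je (J)
  imm: (w>>0)&0x7ffffff=0x8 → $8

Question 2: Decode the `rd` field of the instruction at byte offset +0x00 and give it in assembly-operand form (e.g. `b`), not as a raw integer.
a

+0x00: 40 00 00 00 ⇒ word 0x40000000 (big)
  op=0x40000000>>27=0x8 ⇒ neg (R)
  rd: (w>>24)&0x7=0x0 → a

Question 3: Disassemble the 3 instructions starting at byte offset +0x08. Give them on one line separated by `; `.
movi b, $5054066; cp e, h; movi m, $14566190

@+08  big-endian(29 4d 1e 72) = 0x294d1e72
  top 5b → 0x5 → movi [RI]
  rd: (w>>24)&0x7=0x1 → b
  imm: (w>>0)&0xffffff=0x4d1e72 → $5054066
@+0c  big-endian(5c a0 00 00) = 0x5ca00000
  top 5b → 0xb → cp [RR]
  rd: (w>>24)&0x7=0x4 → e
  rs: (w>>21)&0x7=0x5 → h
@+10  big-endian(2f de 43 2e) = 0x2fde432e
  top 5b → 0x5 → movi [RI]
  rd: (w>>24)&0x7=0x7 → m
  imm: (w>>0)&0xffffff=0xde432e → $14566190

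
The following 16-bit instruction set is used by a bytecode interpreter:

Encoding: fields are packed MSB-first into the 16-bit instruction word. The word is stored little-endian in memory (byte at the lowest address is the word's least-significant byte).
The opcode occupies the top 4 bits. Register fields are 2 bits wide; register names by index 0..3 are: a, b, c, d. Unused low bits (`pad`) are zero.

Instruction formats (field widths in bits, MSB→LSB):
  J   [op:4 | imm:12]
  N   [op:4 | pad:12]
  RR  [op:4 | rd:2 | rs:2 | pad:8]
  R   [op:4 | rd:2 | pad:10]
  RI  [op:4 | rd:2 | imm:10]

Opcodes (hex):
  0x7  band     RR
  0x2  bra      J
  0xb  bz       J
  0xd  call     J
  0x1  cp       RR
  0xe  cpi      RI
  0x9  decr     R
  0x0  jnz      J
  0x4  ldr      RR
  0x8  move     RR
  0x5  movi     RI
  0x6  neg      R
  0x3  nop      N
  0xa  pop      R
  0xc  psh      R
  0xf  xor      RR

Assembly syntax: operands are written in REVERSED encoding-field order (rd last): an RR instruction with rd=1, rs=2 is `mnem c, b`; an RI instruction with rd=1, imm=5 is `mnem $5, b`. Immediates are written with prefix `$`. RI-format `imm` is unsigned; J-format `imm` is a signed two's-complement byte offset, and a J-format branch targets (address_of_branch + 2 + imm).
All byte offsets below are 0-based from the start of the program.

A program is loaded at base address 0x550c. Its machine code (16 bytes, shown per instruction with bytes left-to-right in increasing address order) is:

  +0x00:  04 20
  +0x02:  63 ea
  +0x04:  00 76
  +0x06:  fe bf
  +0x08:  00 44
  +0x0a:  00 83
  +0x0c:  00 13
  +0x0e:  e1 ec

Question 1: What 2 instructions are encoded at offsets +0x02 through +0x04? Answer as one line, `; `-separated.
off 0x02: read 63 ea as little → 0xea63
  opcode bits[15:12]=0xe: cpi/RI
  rd: (w>>10)&0x3=0x2 → c
  imm: (w>>0)&0x3ff=0x263 → $611
off 0x04: read 00 76 as little → 0x7600
  opcode bits[15:12]=0x7: band/RR
  rd: (w>>10)&0x3=0x1 → b
  rs: (w>>8)&0x3=0x2 → c

cpi $611, c; band c, b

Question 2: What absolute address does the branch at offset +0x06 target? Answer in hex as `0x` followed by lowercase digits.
[06] fe bf → 0xbffe
  opcode bits[15:12]=0xb: bz/J
  [11:0] imm=4094 (s12→-2) = $-2
  target = base 0x550c + off 0x06 + 2 + imm -2 = 0x5512

0x5512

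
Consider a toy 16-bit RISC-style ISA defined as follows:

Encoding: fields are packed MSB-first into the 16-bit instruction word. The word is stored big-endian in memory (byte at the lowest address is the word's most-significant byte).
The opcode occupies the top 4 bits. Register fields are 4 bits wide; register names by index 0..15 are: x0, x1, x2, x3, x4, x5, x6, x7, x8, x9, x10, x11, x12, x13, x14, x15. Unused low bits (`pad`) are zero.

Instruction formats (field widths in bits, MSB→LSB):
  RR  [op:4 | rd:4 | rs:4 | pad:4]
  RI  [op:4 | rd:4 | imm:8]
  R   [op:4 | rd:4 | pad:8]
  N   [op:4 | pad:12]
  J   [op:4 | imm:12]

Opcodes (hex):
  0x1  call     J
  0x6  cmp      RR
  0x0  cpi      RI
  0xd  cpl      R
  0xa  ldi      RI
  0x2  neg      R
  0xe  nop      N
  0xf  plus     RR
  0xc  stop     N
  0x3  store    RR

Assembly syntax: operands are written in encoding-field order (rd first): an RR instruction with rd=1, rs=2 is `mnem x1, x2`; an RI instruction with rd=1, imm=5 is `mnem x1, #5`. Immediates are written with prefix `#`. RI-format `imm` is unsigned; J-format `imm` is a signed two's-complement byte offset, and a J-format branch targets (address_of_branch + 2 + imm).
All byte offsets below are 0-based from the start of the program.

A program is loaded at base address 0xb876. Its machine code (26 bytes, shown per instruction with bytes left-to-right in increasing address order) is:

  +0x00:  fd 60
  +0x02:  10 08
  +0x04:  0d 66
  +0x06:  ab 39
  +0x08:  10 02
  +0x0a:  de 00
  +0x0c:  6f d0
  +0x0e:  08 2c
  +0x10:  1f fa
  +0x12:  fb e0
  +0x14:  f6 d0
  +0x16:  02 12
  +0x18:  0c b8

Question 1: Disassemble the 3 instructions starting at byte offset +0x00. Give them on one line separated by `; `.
plus x13, x6; call #8; cpi x13, #102

+0x00: fd 60 ⇒ word 0xfd60 (big)
  top 4b → 0xf → plus [RR]
  rd@[11:8]=0xd ⇒ x13
  rs@[7:4]=0x6 ⇒ x6
+0x02: 10 08 ⇒ word 0x1008 (big)
  top 4b → 0x1 → call [J]
  imm@[11:0]=0x8 ⇒ #8
+0x04: 0d 66 ⇒ word 0x0d66 (big)
  top 4b → 0x0 → cpi [RI]
  rd@[11:8]=0xd ⇒ x13
  imm@[7:0]=0x66 ⇒ #102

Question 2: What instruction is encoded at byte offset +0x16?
+0x16: 02 12 ⇒ word 0x0212 (big)
  top 4b → 0x0 → cpi [RI]
  rd: (w>>8)&0xf=0x2 → x2
  imm: (w>>0)&0xff=0x12 → #18

cpi x2, #18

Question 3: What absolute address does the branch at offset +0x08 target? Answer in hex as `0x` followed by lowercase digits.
0xb882

off 0x08: read 10 02 as big → 0x1002
  top 4b → 0x1 → call [J]
  imm: (w>>0)&0xfff=0x2 → #2
  target = base 0xb876 + off 0x08 + 2 + imm 2 = 0xb882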